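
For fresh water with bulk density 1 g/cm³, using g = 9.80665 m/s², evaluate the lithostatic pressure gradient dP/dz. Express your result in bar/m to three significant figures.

dP/dz = ρg = 1000 kg/m³ × 9.80665 m/s² = 9806.6 Pa/m
= 9806.6 Pa/m × (1 bar/m / 1.0000×10^5 Pa/m) = 0.098067 bar/m

0.0981 bar/m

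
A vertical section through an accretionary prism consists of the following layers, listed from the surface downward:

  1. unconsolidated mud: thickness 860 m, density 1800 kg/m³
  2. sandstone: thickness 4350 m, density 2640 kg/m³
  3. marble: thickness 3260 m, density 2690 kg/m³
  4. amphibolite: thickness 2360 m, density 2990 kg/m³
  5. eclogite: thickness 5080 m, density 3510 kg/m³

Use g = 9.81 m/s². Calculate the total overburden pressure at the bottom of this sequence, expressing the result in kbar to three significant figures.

4.58 kbar

unconsolidated mud: 1800 kg/m³ × 9.81 m/s² × 860 m = 1.519×10^7 Pa = 0.1519 kbar
sandstone: 2640 kg/m³ × 9.81 m/s² × 4350 m = 1.127×10^8 Pa = 1.127 kbar
marble: 2690 kg/m³ × 9.81 m/s² × 3260 m = 8.603×10^7 Pa = 0.8603 kbar
amphibolite: 2990 kg/m³ × 9.81 m/s² × 2360 m = 6.922×10^7 Pa = 0.6922 kbar
eclogite: 3510 kg/m³ × 9.81 m/s² × 5080 m = 1.749×10^8 Pa = 1.749 kbar
Total = 0.1519 + 1.127 + 0.8603 + 0.6922 + 1.749 = 4.5802 kbar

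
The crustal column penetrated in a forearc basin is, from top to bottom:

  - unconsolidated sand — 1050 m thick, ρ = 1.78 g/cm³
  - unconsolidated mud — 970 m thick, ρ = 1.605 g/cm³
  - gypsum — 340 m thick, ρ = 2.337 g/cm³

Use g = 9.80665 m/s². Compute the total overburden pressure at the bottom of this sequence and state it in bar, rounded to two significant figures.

unconsolidated sand: 1780 kg/m³ × 9.80665 m/s² × 1050 m = 1.833×10^7 Pa = 183.3 bar
unconsolidated mud: 1605 kg/m³ × 9.80665 m/s² × 970 m = 1.527×10^7 Pa = 152.7 bar
gypsum: 2337 kg/m³ × 9.80665 m/s² × 340 m = 7.792×10^6 Pa = 77.92 bar
Total = 183.3 + 152.7 + 77.92 = 413.88 bar

410 bar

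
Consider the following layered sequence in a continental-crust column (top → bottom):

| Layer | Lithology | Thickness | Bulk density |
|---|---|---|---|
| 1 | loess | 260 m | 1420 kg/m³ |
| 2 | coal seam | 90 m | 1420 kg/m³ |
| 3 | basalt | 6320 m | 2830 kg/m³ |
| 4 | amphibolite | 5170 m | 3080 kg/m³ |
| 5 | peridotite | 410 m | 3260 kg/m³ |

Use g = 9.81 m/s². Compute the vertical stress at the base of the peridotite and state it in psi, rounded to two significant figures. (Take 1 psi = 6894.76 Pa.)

51000 psi

loess: 1420 kg/m³ × 9.81 m/s² × 260 m = 3.622×10^6 Pa = 525.3 psi
coal seam: 1420 kg/m³ × 9.81 m/s² × 90 m = 1.254×10^6 Pa = 181.8 psi
basalt: 2830 kg/m³ × 9.81 m/s² × 6320 m = 1.755×10^8 Pa = 25448 psi
amphibolite: 3080 kg/m³ × 9.81 m/s² × 5170 m = 1.562×10^8 Pa = 22656 psi
peridotite: 3260 kg/m³ × 9.81 m/s² × 410 m = 1.311×10^7 Pa = 1902 psi
Total = 525.3 + 181.8 + 25448 + 22656 + 1902 = 50713 psi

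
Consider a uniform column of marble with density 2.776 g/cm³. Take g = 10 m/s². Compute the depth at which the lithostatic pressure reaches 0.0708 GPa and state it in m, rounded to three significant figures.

h = P/(ρg) = 0.0708 GPa / (2776 kg/m³ × 10 m/s²) = 7.080×10^7 Pa / 27760 Pa/m = 2550.4 m

2550 m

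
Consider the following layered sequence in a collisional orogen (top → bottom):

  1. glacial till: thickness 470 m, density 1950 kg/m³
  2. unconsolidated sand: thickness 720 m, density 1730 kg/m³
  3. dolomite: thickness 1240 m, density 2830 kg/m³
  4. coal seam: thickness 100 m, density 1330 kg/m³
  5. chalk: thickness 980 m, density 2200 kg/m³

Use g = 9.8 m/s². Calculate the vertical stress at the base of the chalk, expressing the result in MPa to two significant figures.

glacial till: 1950 kg/m³ × 9.8 m/s² × 470 m = 8.982×10^6 Pa = 8.982 MPa
unconsolidated sand: 1730 kg/m³ × 9.8 m/s² × 720 m = 1.221×10^7 Pa = 12.21 MPa
dolomite: 2830 kg/m³ × 9.8 m/s² × 1240 m = 3.439×10^7 Pa = 34.39 MPa
coal seam: 1330 kg/m³ × 9.8 m/s² × 100 m = 1.303×10^6 Pa = 1.303 MPa
chalk: 2200 kg/m³ × 9.8 m/s² × 980 m = 2.113×10^7 Pa = 21.13 MPa
Total = 8.982 + 12.21 + 34.39 + 1.303 + 21.13 = 78.011 MPa

78 MPa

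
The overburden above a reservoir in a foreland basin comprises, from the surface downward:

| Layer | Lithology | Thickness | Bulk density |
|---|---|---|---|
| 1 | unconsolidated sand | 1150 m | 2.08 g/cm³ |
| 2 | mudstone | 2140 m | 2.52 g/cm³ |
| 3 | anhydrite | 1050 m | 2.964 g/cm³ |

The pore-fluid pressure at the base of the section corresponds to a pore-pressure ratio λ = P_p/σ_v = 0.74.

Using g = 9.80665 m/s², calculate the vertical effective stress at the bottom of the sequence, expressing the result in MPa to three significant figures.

Overburden (lithostatic) stress σ_v:
unconsolidated sand: 2080 kg/m³ × 9.80665 m/s² × 1150 m = 2.346×10^7 Pa = 23.46 MPa
mudstone: 2520 kg/m³ × 9.80665 m/s² × 2140 m = 5.289×10^7 Pa = 52.89 MPa
anhydrite: 2964 kg/m³ × 9.80665 m/s² × 1050 m = 3.052×10^7 Pa = 30.52 MPa
Total = 23.46 + 52.89 + 30.52 = 106.86 MPa
Pore pressure P_p = λ·σ_v = 0.74 × 106.9 MPa = 79.08 MPa
Effective stress σ' = σ_v − P_p = 106.9 − 79.08 = 27.784 MPa

27.8 MPa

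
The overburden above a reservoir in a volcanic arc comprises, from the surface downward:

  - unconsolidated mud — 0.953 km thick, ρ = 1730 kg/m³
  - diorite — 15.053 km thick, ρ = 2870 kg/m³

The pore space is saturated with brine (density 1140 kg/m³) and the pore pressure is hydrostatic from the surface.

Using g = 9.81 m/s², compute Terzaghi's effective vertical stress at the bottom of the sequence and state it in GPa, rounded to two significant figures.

Overburden (lithostatic) stress σ_v:
unconsolidated mud: 1730 kg/m³ × 9.81 m/s² × 953 m = 1.617×10^7 Pa = 16.17 MPa
diorite: 2870 kg/m³ × 9.81 m/s² × 15053 m = 4.238×10^8 Pa = 423.8 MPa
Total = 16.17 + 423.8 = 439.99 MPa
Pore pressure P_p = 1140 kg/m³ × 9.81 m/s² × 16006 m = 1.790×10^8 Pa = 179.0 MPa
Effective stress σ' = σ_v − P_p = 440.0 − 179.0 = 260.98 MPa = 0.26098 GPa

0.26 GPa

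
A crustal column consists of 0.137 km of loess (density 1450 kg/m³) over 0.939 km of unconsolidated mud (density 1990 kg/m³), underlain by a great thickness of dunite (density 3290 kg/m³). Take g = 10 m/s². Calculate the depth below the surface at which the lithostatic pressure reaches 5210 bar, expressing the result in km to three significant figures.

Pressure at base of upper layers: 1450×10×137 + 1990×10×939 = 2.067×10^7 Pa = 206.7 bar
Remaining pressure to be supplied by dunite: 5.210×10^8 − 2.067×10^7 = 5.003×10^8 Pa
Additional depth in dunite = 5.003×10^8 Pa / (3290 kg/m³ × 10 m/s²) = 15208 m
Total depth = 1076 m + 15208 m = 16284 m
= 16.284 km

16.3 km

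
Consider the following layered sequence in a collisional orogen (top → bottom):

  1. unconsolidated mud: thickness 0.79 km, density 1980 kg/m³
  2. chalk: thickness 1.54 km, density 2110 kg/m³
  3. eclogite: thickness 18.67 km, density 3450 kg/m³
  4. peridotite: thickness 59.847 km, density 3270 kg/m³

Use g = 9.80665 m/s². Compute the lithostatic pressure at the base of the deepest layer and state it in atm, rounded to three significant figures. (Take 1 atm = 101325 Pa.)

25600 atm

unconsolidated mud: 1980 kg/m³ × 9.80665 m/s² × 790 m = 1.534×10^7 Pa = 151.4 atm
chalk: 2110 kg/m³ × 9.80665 m/s² × 1540 m = 3.187×10^7 Pa = 314.5 atm
eclogite: 3450 kg/m³ × 9.80665 m/s² × 18670 m = 6.317×10^8 Pa = 6234 atm
peridotite: 3270 kg/m³ × 9.80665 m/s² × 59847 m = 1.919×10^9 Pa = 18941 atm
Total = 151.4 + 314.5 + 6234 + 18941 = 25641 atm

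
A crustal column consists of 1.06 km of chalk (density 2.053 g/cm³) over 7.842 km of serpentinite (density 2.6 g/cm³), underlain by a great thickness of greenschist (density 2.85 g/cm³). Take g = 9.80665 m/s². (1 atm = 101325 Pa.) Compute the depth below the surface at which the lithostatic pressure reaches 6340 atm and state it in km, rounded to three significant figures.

Pressure at base of upper layers: 2053×9.80665×1060 + 2600×9.80665×7842 = 2.213×10^8 Pa = 2184 atm
Remaining pressure to be supplied by greenschist: 6.424×10^8 − 2.213×10^8 = 4.211×10^8 Pa
Additional depth in greenschist = 4.211×10^8 Pa / (2850 kg/m³ × 9.80665 m/s²) = 15067 m
Total depth = 8902 m + 15067 m = 23969 m
= 23.969 km

24.0 km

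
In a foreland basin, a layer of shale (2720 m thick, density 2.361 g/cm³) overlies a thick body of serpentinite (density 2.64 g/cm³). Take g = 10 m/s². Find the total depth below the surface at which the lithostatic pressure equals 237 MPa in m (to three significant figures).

9260 m

Pressure at base of upper layers: 2361×10×2720 = 6.422×10^7 Pa = 64.22 MPa
Remaining pressure to be supplied by serpentinite: 2.370×10^8 − 6.422×10^7 = 1.728×10^8 Pa
Additional depth in serpentinite = 1.728×10^8 Pa / (2640 kg/m³ × 10 m/s²) = 6544.7 m
Total depth = 2720 m + 6544.7 m = 9264.7 m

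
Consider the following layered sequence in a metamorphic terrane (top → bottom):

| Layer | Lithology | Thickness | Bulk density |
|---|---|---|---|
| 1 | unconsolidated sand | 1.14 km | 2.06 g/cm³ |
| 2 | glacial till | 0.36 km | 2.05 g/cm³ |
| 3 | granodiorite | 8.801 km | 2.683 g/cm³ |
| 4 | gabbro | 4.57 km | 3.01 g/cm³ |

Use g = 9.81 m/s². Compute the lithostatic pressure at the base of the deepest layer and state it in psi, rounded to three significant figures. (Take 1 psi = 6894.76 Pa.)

57600 psi

unconsolidated sand: 2060 kg/m³ × 9.81 m/s² × 1140 m = 2.304×10^7 Pa = 3341 psi
glacial till: 2050 kg/m³ × 9.81 m/s² × 360 m = 7.240×10^6 Pa = 1050 psi
granodiorite: 2683 kg/m³ × 9.81 m/s² × 8801 m = 2.316×10^8 Pa = 33597 psi
gabbro: 3010 kg/m³ × 9.81 m/s² × 4570 m = 1.349×10^8 Pa = 19572 psi
Total = 3341 + 1050 + 33597 + 19572 = 57560 psi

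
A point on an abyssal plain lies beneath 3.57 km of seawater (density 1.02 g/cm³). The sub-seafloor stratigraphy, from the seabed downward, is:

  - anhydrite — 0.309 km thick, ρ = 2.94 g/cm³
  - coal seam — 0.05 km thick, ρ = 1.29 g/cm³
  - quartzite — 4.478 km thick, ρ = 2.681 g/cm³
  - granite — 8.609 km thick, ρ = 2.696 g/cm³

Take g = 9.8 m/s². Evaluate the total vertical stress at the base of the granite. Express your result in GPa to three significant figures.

0.390 GPa

seawater: 1020 kg/m³ × 9.8 m/s² × 3570 m = 3.569×10^7 Pa = 0.03569 GPa
anhydrite: 2940 kg/m³ × 9.8 m/s² × 309 m = 8.903×10^6 Pa = 8.903×10^-3 GPa
coal seam: 1290 kg/m³ × 9.8 m/s² × 50 m = 6.321×10^5 Pa = 6.321×10^-4 GPa
quartzite: 2681 kg/m³ × 9.8 m/s² × 4478 m = 1.177×10^8 Pa = 0.1177 GPa
granite: 2696 kg/m³ × 9.8 m/s² × 8609 m = 2.275×10^8 Pa = 0.2275 GPa
Total = 0.03569 + 8.903×10^-3 + 6.321×10^-4 + 0.1177 + 0.2275 = 0.39033 GPa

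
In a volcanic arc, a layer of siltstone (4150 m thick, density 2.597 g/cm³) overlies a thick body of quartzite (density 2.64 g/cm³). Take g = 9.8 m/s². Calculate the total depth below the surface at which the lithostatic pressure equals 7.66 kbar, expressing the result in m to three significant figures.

Pressure at base of upper layers: 2597×9.8×4150 = 1.056×10^8 Pa = 1.056 kbar
Remaining pressure to be supplied by quartzite: 7.660×10^8 − 1.056×10^8 = 6.604×10^8 Pa
Additional depth in quartzite = 6.604×10^8 Pa / (2640 kg/m³ × 9.8 m/s²) = 25525 m
Total depth = 4150 m + 25525 m = 29675 m

29700 m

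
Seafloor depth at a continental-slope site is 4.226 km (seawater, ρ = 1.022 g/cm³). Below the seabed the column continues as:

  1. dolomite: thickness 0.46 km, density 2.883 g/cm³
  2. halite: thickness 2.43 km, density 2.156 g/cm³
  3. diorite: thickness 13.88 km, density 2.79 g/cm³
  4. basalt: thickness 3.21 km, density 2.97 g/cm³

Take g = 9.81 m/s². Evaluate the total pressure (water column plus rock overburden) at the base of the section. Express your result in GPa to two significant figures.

seawater: 1022 kg/m³ × 9.81 m/s² × 4226 m = 4.237×10^7 Pa = 0.04237 GPa
dolomite: 2883 kg/m³ × 9.81 m/s² × 460 m = 1.301×10^7 Pa = 0.01301 GPa
halite: 2156 kg/m³ × 9.81 m/s² × 2430 m = 5.140×10^7 Pa = 0.05140 GPa
diorite: 2790 kg/m³ × 9.81 m/s² × 13880 m = 3.799×10^8 Pa = 0.3799 GPa
basalt: 2970 kg/m³ × 9.81 m/s² × 3210 m = 9.353×10^7 Pa = 0.09353 GPa
Total = 0.04237 + 0.01301 + 0.05140 + 0.3799 + 0.09353 = 0.58019 GPa

0.58 GPa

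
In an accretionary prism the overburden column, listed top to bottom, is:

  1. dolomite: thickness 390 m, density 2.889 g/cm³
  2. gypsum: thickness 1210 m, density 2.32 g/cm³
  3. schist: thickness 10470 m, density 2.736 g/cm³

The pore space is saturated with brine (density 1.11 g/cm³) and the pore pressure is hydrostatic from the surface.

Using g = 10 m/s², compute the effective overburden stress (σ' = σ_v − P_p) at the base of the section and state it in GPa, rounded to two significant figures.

Overburden (lithostatic) stress σ_v:
dolomite: 2889 kg/m³ × 10 m/s² × 390 m = 1.127×10^7 Pa = 11.27 MPa
gypsum: 2320 kg/m³ × 10 m/s² × 1210 m = 2.807×10^7 Pa = 28.07 MPa
schist: 2736 kg/m³ × 10 m/s² × 10470 m = 2.865×10^8 Pa = 286.5 MPa
Total = 11.27 + 28.07 + 286.5 = 325.80 MPa
Pore pressure P_p = 1110 kg/m³ × 10 m/s² × 12070 m = 1.340×10^8 Pa = 134.0 MPa
Effective stress σ' = σ_v − P_p = 325.8 − 134.0 = 191.82 MPa = 0.19182 GPa

0.19 GPa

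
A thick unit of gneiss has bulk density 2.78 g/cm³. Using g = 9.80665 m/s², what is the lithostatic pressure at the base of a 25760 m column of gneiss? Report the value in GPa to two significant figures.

0.70 GPa

gneiss: 2780 kg/m³ × 9.80665 m/s² × 25760 m = 7.023×10^8 Pa = 0.7023 GPa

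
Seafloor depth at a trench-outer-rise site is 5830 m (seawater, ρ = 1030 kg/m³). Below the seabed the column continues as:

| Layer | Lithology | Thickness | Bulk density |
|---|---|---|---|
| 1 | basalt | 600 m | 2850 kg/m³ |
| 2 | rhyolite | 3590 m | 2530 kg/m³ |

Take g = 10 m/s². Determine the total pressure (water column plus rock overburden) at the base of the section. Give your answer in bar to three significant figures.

1680 bar

seawater: 1030 kg/m³ × 10 m/s² × 5830 m = 6.005×10^7 Pa = 600.5 bar
basalt: 2850 kg/m³ × 10 m/s² × 600 m = 1.710×10^7 Pa = 171.0 bar
rhyolite: 2530 kg/m³ × 10 m/s² × 3590 m = 9.083×10^7 Pa = 908.3 bar
Total = 600.5 + 171.0 + 908.3 = 1679.8 bar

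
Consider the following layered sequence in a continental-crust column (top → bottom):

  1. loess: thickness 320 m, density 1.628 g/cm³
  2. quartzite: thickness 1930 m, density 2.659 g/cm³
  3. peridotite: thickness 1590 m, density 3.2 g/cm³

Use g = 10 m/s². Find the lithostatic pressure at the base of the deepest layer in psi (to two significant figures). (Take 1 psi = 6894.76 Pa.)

loess: 1628 kg/m³ × 10 m/s² × 320 m = 5.210×10^6 Pa = 755.6 psi
quartzite: 2659 kg/m³ × 10 m/s² × 1930 m = 5.132×10^7 Pa = 7443 psi
peridotite: 3200 kg/m³ × 10 m/s² × 1590 m = 5.088×10^7 Pa = 7380 psi
Total = 755.6 + 7443 + 7380 = 15578 psi

16000 psi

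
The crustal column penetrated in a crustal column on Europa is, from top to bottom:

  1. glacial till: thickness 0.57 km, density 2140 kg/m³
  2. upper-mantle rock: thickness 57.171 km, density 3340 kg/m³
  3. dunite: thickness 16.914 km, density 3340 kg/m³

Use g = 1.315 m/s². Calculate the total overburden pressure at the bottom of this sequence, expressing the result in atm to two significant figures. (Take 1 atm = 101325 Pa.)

3200 atm

glacial till: 2140 kg/m³ × 1.315 m/s² × 570 m = 1.604×10^6 Pa = 15.83 atm
upper-mantle rock: 3340 kg/m³ × 1.315 m/s² × 57171 m = 2.511×10^8 Pa = 2478 atm
dunite: 3340 kg/m³ × 1.315 m/s² × 16914 m = 7.429×10^7 Pa = 733.2 atm
Total = 15.83 + 2478 + 733.2 = 3227.2 atm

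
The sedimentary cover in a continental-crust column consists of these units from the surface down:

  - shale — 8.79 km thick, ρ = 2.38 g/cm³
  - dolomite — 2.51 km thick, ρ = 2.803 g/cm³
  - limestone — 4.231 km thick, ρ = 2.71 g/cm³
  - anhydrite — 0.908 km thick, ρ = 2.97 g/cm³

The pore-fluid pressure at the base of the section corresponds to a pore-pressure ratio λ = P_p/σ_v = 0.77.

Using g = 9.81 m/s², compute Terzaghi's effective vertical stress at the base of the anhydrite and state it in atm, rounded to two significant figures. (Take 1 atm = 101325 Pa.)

940 atm

Overburden (lithostatic) stress σ_v:
shale: 2380 kg/m³ × 9.81 m/s² × 8790 m = 2.052×10^8 Pa = 205.2 MPa
dolomite: 2803 kg/m³ × 9.81 m/s² × 2510 m = 6.902×10^7 Pa = 69.02 MPa
limestone: 2710 kg/m³ × 9.81 m/s² × 4231 m = 1.125×10^8 Pa = 112.5 MPa
anhydrite: 2970 kg/m³ × 9.81 m/s² × 908 m = 2.646×10^7 Pa = 26.46 MPa
Total = 205.2 + 69.02 + 112.5 + 26.46 = 413.18 MPa
Pore pressure P_p = λ·σ_v = 0.77 × 413.2 MPa = 318.2 MPa
Effective stress σ' = σ_v − P_p = 413.2 − 318.2 = 95.032 MPa = 937.89 atm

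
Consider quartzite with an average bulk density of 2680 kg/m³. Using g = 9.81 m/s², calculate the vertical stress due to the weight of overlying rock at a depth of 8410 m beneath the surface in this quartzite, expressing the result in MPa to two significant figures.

220 MPa

quartzite: 2680 kg/m³ × 9.81 m/s² × 8410 m = 2.211×10^8 Pa = 221.1 MPa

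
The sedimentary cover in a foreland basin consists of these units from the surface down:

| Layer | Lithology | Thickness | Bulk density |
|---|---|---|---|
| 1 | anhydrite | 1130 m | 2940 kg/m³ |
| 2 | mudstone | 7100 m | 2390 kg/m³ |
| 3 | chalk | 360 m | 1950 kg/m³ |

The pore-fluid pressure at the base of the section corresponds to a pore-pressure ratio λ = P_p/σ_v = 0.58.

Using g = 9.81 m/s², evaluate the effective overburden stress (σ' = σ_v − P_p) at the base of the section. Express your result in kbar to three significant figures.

Overburden (lithostatic) stress σ_v:
anhydrite: 2940 kg/m³ × 9.81 m/s² × 1130 m = 3.259×10^7 Pa = 32.59 MPa
mudstone: 2390 kg/m³ × 9.81 m/s² × 7100 m = 1.665×10^8 Pa = 166.5 MPa
chalk: 1950 kg/m³ × 9.81 m/s² × 360 m = 6.887×10^6 Pa = 6.887 MPa
Total = 32.59 + 166.5 + 6.887 = 205.94 MPa
Pore pressure P_p = λ·σ_v = 0.58 × 205.9 MPa = 119.4 MPa
Effective stress σ' = σ_v − P_p = 205.9 − 119.4 = 86.496 MPa = 0.86496 kbar

0.865 kbar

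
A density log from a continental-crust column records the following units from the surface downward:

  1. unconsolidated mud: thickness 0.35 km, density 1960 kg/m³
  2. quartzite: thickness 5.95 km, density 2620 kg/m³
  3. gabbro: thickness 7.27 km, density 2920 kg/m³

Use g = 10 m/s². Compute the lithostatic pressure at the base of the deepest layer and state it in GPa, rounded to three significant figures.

0.375 GPa

unconsolidated mud: 1960 kg/m³ × 10 m/s² × 350 m = 6.860×10^6 Pa = 6.860×10^-3 GPa
quartzite: 2620 kg/m³ × 10 m/s² × 5950 m = 1.559×10^8 Pa = 0.1559 GPa
gabbro: 2920 kg/m³ × 10 m/s² × 7270 m = 2.123×10^8 Pa = 0.2123 GPa
Total = 6.860×10^-3 + 0.1559 + 0.2123 = 0.37503 GPa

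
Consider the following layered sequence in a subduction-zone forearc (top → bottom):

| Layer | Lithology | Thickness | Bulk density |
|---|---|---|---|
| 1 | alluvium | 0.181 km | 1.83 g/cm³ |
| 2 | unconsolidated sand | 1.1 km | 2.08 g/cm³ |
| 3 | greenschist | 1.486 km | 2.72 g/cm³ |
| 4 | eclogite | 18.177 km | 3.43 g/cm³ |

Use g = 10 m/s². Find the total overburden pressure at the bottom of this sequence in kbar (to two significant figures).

6.9 kbar

alluvium: 1830 kg/m³ × 10 m/s² × 181 m = 3.312×10^6 Pa = 0.03312 kbar
unconsolidated sand: 2080 kg/m³ × 10 m/s² × 1100 m = 2.288×10^7 Pa = 0.2288 kbar
greenschist: 2720 kg/m³ × 10 m/s² × 1486 m = 4.042×10^7 Pa = 0.4042 kbar
eclogite: 3430 kg/m³ × 10 m/s² × 18177 m = 6.235×10^8 Pa = 6.235 kbar
Total = 0.03312 + 0.2288 + 0.4042 + 6.235 = 6.9008 kbar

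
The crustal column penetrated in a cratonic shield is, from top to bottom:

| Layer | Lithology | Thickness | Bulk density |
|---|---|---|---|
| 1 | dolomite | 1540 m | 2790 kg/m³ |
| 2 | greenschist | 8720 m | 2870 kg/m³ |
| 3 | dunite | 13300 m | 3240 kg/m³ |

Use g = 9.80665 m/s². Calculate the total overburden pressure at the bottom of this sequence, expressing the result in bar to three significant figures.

7100 bar

dolomite: 2790 kg/m³ × 9.80665 m/s² × 1540 m = 4.214×10^7 Pa = 421.4 bar
greenschist: 2870 kg/m³ × 9.80665 m/s² × 8720 m = 2.454×10^8 Pa = 2454 bar
dunite: 3240 kg/m³ × 9.80665 m/s² × 13300 m = 4.226×10^8 Pa = 4226 bar
Total = 421.4 + 2454 + 4226 = 7101.5 bar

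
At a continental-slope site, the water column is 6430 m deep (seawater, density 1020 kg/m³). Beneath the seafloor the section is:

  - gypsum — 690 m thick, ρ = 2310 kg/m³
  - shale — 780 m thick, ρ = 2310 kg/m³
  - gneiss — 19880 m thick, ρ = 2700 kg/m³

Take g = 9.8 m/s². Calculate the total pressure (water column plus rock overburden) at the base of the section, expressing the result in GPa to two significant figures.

0.62 GPa

seawater: 1020 kg/m³ × 9.8 m/s² × 6430 m = 6.427×10^7 Pa = 0.06427 GPa
gypsum: 2310 kg/m³ × 9.8 m/s² × 690 m = 1.562×10^7 Pa = 0.01562 GPa
shale: 2310 kg/m³ × 9.8 m/s² × 780 m = 1.766×10^7 Pa = 0.01766 GPa
gneiss: 2700 kg/m³ × 9.8 m/s² × 19880 m = 5.260×10^8 Pa = 0.5260 GPa
Total = 0.06427 + 0.01562 + 0.01766 + 0.5260 = 0.62358 GPa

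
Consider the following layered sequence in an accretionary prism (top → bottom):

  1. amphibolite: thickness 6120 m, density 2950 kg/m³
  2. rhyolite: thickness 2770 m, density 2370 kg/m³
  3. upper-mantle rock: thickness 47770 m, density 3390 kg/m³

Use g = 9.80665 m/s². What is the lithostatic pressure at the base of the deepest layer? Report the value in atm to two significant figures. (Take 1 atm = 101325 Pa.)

18000 atm

amphibolite: 2950 kg/m³ × 9.80665 m/s² × 6120 m = 1.770×10^8 Pa = 1747 atm
rhyolite: 2370 kg/m³ × 9.80665 m/s² × 2770 m = 6.438×10^7 Pa = 635.4 atm
upper-mantle rock: 3390 kg/m³ × 9.80665 m/s² × 47770 m = 1.588×10^9 Pa = 15673 atm
Total = 1747 + 635.4 + 15673 = 18056 atm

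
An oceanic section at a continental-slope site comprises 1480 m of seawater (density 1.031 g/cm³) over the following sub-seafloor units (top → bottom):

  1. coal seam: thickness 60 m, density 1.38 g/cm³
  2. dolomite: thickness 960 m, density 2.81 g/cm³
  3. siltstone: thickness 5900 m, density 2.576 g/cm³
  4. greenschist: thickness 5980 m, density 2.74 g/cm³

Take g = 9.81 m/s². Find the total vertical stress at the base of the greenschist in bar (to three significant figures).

3520 bar

seawater: 1031 kg/m³ × 9.81 m/s² × 1480 m = 1.497×10^7 Pa = 149.7 bar
coal seam: 1380 kg/m³ × 9.81 m/s² × 60 m = 8.123×10^5 Pa = 8.123 bar
dolomite: 2810 kg/m³ × 9.81 m/s² × 960 m = 2.646×10^7 Pa = 264.6 bar
siltstone: 2576 kg/m³ × 9.81 m/s² × 5900 m = 1.491×10^8 Pa = 1491 bar
greenschist: 2740 kg/m³ × 9.81 m/s² × 5980 m = 1.607×10^8 Pa = 1607 bar
Total = 149.7 + 8.123 + 264.6 + 1491 + 1607 = 3520.8 bar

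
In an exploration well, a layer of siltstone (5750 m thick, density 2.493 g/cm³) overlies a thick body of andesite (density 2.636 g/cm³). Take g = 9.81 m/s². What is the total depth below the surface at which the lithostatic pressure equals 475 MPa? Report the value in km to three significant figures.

Pressure at base of upper layers: 2493×9.81×5750 = 1.406×10^8 Pa = 140.6 MPa
Remaining pressure to be supplied by andesite: 4.750×10^8 − 1.406×10^8 = 3.344×10^8 Pa
Additional depth in andesite = 3.344×10^8 Pa / (2636 kg/m³ × 9.81 m/s²) = 12931 m
Total depth = 5750 m + 12931 m = 18681 m
= 18.681 km

18.7 km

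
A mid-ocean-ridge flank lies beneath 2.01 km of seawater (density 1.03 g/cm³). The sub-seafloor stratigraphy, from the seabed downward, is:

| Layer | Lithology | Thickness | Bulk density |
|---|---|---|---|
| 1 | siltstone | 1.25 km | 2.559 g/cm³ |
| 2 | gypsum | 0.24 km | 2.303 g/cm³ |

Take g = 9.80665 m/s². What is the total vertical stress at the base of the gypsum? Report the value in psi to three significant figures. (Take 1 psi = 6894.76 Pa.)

seawater: 1030 kg/m³ × 9.80665 m/s² × 2010 m = 2.030×10^7 Pa = 2945 psi
siltstone: 2559 kg/m³ × 9.80665 m/s² × 1250 m = 3.137×10^7 Pa = 4550 psi
gypsum: 2303 kg/m³ × 9.80665 m/s² × 240 m = 5.420×10^6 Pa = 786.2 psi
Total = 2945 + 4550 + 786.2 = 8280.5 psi

8280 psi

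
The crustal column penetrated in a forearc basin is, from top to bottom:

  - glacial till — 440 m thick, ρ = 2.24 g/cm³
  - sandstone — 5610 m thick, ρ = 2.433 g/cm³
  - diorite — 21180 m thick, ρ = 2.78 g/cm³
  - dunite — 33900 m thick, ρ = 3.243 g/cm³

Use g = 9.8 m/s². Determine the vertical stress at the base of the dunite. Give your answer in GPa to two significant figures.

1.8 GPa

glacial till: 2240 kg/m³ × 9.8 m/s² × 440 m = 9.659×10^6 Pa = 9.659×10^-3 GPa
sandstone: 2433 kg/m³ × 9.8 m/s² × 5610 m = 1.338×10^8 Pa = 0.1338 GPa
diorite: 2780 kg/m³ × 9.8 m/s² × 21180 m = 5.770×10^8 Pa = 0.5770 GPa
dunite: 3243 kg/m³ × 9.8 m/s² × 33900 m = 1.077×10^9 Pa = 1.077 GPa
Total = 9.659×10^-3 + 0.1338 + 0.5770 + 1.077 = 1.7978 GPa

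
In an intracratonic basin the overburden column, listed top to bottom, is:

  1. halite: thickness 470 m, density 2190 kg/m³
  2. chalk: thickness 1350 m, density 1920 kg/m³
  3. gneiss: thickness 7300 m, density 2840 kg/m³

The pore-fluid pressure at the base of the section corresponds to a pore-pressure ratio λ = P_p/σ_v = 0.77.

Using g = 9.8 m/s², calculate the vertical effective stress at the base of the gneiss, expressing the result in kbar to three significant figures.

Overburden (lithostatic) stress σ_v:
halite: 2190 kg/m³ × 9.8 m/s² × 470 m = 1.009×10^7 Pa = 10.09 MPa
chalk: 1920 kg/m³ × 9.8 m/s² × 1350 m = 2.540×10^7 Pa = 25.40 MPa
gneiss: 2840 kg/m³ × 9.8 m/s² × 7300 m = 2.032×10^8 Pa = 203.2 MPa
Total = 10.09 + 25.40 + 203.2 = 238.66 MPa
Pore pressure P_p = λ·σ_v = 0.77 × 238.7 MPa = 183.8 MPa
Effective stress σ' = σ_v − P_p = 238.7 − 183.8 = 54.892 MPa = 0.54892 kbar

0.549 kbar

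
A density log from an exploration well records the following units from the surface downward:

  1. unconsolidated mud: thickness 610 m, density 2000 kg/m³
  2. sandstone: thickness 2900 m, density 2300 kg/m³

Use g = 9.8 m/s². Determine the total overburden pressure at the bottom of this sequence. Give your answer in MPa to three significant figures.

77.3 MPa

unconsolidated mud: 2000 kg/m³ × 9.8 m/s² × 610 m = 1.196×10^7 Pa = 11.96 MPa
sandstone: 2300 kg/m³ × 9.8 m/s² × 2900 m = 6.537×10^7 Pa = 65.37 MPa
Total = 11.96 + 65.37 = 77.322 MPa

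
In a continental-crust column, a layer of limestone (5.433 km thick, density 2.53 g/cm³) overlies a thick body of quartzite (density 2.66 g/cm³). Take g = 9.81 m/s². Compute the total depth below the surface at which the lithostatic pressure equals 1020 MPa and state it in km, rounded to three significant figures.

39.4 km

Pressure at base of upper layers: 2530×9.81×5433 = 1.348×10^8 Pa = 134.8 MPa
Remaining pressure to be supplied by quartzite: 1.020×10^9 − 1.348×10^8 = 8.852×10^8 Pa
Additional depth in quartzite = 8.852×10^8 Pa / (2660 kg/m³ × 9.81 m/s²) = 33921 m
Total depth = 5433 m + 33921 m = 39354 m
= 39.354 km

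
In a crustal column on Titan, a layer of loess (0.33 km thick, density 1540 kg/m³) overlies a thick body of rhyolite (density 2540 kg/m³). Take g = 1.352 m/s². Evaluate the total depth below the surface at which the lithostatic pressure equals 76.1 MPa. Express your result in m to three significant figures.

Pressure at base of upper layers: 1540×1.352×330 = 6.871×10^5 Pa = 0.6871 MPa
Remaining pressure to be supplied by rhyolite: 7.610×10^7 − 6.871×10^5 = 7.541×10^7 Pa
Additional depth in rhyolite = 7.541×10^7 Pa / (2540 kg/m³ × 1.352 m/s²) = 21960 m
Total depth = 330 m + 21960 m = 22290 m

22300 m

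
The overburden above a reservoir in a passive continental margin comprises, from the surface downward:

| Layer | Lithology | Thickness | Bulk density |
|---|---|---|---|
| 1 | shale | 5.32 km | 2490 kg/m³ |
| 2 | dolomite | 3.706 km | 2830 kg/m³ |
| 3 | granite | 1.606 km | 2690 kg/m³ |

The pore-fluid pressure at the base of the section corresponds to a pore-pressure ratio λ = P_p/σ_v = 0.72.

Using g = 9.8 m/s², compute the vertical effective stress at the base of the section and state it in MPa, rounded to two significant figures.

77 MPa

Overburden (lithostatic) stress σ_v:
shale: 2490 kg/m³ × 9.8 m/s² × 5320 m = 1.298×10^8 Pa = 129.8 MPa
dolomite: 2830 kg/m³ × 9.8 m/s² × 3706 m = 1.028×10^8 Pa = 102.8 MPa
granite: 2690 kg/m³ × 9.8 m/s² × 1606 m = 4.234×10^7 Pa = 42.34 MPa
Total = 129.8 + 102.8 + 42.34 = 274.94 MPa
Pore pressure P_p = λ·σ_v = 0.72 × 274.9 MPa = 198.0 MPa
Effective stress σ' = σ_v − P_p = 274.9 − 198.0 = 76.983 MPa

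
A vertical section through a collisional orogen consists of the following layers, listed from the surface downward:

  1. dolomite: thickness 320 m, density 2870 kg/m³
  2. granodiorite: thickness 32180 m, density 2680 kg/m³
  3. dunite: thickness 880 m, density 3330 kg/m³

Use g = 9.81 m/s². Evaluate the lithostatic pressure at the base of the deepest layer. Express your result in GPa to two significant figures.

dolomite: 2870 kg/m³ × 9.81 m/s² × 320 m = 9.010×10^6 Pa = 9.010×10^-3 GPa
granodiorite: 2680 kg/m³ × 9.81 m/s² × 32180 m = 8.460×10^8 Pa = 0.8460 GPa
dunite: 3330 kg/m³ × 9.81 m/s² × 880 m = 2.875×10^7 Pa = 0.02875 GPa
Total = 9.010×10^-3 + 0.8460 + 0.02875 = 0.88379 GPa

0.88 GPa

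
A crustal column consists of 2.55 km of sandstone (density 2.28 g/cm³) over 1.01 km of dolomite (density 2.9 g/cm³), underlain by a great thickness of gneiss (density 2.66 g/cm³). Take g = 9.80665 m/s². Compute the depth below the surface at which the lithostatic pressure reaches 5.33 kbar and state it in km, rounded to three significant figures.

Pressure at base of upper layers: 2280×9.80665×2550 + 2900×9.80665×1010 = 8.574×10^7 Pa = 0.8574 kbar
Remaining pressure to be supplied by gneiss: 5.330×10^8 − 8.574×10^7 = 4.473×10^8 Pa
Additional depth in gneiss = 4.473×10^8 Pa / (2660 kg/m³ × 9.80665 m/s²) = 17146 m
Total depth = 3560 m + 17146 m = 20706 m
= 20.706 km

20.7 km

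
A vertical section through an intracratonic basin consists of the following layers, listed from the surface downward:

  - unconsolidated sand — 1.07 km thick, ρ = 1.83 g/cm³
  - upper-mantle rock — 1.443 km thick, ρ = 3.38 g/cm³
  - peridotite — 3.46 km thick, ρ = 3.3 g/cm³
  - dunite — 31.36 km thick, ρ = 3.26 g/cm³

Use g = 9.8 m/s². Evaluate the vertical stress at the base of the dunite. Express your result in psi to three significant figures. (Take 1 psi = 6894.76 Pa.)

171000 psi

unconsolidated sand: 1830 kg/m³ × 9.8 m/s² × 1070 m = 1.919×10^7 Pa = 2783 psi
upper-mantle rock: 3380 kg/m³ × 9.8 m/s² × 1443 m = 4.780×10^7 Pa = 6933 psi
peridotite: 3300 kg/m³ × 9.8 m/s² × 3460 m = 1.119×10^8 Pa = 16229 psi
dunite: 3260 kg/m³ × 9.8 m/s² × 31360 m = 1.002×10^9 Pa = 1.453×10^5 psi
Total = 2783 + 6933 + 16229 + 1.453×10^5 = 1.7126×10^5 psi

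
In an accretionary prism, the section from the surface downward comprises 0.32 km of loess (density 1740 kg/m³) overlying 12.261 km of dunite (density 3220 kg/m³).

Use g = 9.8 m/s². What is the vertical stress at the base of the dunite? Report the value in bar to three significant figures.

3920 bar

loess: 1740 kg/m³ × 9.8 m/s² × 320 m = 5.457×10^6 Pa = 54.57 bar
dunite: 3220 kg/m³ × 9.8 m/s² × 12261 m = 3.869×10^8 Pa = 3869 bar
Total = 54.57 + 3869 = 3923.6 bar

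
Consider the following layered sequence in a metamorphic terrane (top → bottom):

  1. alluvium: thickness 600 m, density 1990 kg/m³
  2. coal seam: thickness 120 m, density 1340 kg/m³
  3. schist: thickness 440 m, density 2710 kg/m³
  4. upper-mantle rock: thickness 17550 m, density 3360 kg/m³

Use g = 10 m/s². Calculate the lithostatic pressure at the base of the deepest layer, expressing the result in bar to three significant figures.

6150 bar

alluvium: 1990 kg/m³ × 10 m/s² × 600 m = 1.194×10^7 Pa = 119.4 bar
coal seam: 1340 kg/m³ × 10 m/s² × 120 m = 1.608×10^6 Pa = 16.08 bar
schist: 2710 kg/m³ × 10 m/s² × 440 m = 1.192×10^7 Pa = 119.2 bar
upper-mantle rock: 3360 kg/m³ × 10 m/s² × 17550 m = 5.897×10^8 Pa = 5897 bar
Total = 119.4 + 16.08 + 119.2 + 5897 = 6151.5 bar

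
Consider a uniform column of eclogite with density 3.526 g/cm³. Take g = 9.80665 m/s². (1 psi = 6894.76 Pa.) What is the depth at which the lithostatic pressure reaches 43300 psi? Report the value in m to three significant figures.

h = P/(ρg) = 43300 psi / (3526 kg/m³ × 9.80665 m/s²) = 2.985×10^8 Pa / 34578 Pa/m = 8633.8 m

8630 m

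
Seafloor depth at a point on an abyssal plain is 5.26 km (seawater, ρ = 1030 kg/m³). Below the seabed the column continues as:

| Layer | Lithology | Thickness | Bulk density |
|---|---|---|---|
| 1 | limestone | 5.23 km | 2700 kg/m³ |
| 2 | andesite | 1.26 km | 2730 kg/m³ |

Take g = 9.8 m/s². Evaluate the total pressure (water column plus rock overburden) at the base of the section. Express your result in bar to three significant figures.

2250 bar

seawater: 1030 kg/m³ × 9.8 m/s² × 5260 m = 5.309×10^7 Pa = 530.9 bar
limestone: 2700 kg/m³ × 9.8 m/s² × 5230 m = 1.384×10^8 Pa = 1384 bar
andesite: 2730 kg/m³ × 9.8 m/s² × 1260 m = 3.371×10^7 Pa = 337.1 bar
Total = 530.9 + 1384 + 337.1 = 2251.9 bar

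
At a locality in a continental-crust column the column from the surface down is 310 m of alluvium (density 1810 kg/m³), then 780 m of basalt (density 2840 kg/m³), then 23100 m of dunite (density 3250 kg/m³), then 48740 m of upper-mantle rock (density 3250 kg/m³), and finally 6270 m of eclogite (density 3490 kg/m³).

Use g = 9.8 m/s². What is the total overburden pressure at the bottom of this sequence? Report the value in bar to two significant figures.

alluvium: 1810 kg/m³ × 9.8 m/s² × 310 m = 5.499×10^6 Pa = 54.99 bar
basalt: 2840 kg/m³ × 9.8 m/s² × 780 m = 2.171×10^7 Pa = 217.1 bar
dunite: 3250 kg/m³ × 9.8 m/s² × 23100 m = 7.357×10^8 Pa = 7357 bar
upper-mantle rock: 3250 kg/m³ × 9.8 m/s² × 48740 m = 1.552×10^9 Pa = 15524 bar
eclogite: 3490 kg/m³ × 9.8 m/s² × 6270 m = 2.144×10^8 Pa = 2144 bar
Total = 54.99 + 217.1 + 7357 + 15524 + 2144 = 25298 bar

25000 bar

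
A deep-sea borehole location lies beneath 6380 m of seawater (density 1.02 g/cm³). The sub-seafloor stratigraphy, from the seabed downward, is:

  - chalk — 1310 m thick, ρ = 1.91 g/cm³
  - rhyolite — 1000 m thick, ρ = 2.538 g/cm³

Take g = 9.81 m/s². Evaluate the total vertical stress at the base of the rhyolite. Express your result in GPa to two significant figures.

seawater: 1020 kg/m³ × 9.81 m/s² × 6380 m = 6.384×10^7 Pa = 0.06384 GPa
chalk: 1910 kg/m³ × 9.81 m/s² × 1310 m = 2.455×10^7 Pa = 0.02455 GPa
rhyolite: 2538 kg/m³ × 9.81 m/s² × 1000 m = 2.490×10^7 Pa = 0.02490 GPa
Total = 0.06384 + 0.02455 + 0.02490 = 0.11328 GPa

0.11 GPa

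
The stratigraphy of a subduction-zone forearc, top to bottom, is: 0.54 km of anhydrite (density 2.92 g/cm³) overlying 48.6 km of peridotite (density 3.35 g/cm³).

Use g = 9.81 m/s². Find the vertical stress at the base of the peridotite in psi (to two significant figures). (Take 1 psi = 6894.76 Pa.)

anhydrite: 2920 kg/m³ × 9.81 m/s² × 540 m = 1.547×10^7 Pa = 2244 psi
peridotite: 3350 kg/m³ × 9.81 m/s² × 48600 m = 1.597×10^9 Pa = 2.316×10^5 psi
Total = 2244 + 2.316×10^5 = 2.3389×10^5 psi

230000 psi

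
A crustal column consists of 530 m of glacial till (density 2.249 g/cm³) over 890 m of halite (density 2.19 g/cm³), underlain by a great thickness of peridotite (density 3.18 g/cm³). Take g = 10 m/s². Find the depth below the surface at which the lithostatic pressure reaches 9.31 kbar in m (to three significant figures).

29700 m

Pressure at base of upper layers: 2249×10×530 + 2190×10×890 = 3.141×10^7 Pa = 0.3141 kbar
Remaining pressure to be supplied by peridotite: 9.310×10^8 − 3.141×10^7 = 8.996×10^8 Pa
Additional depth in peridotite = 8.996×10^8 Pa / (3180 kg/m³ × 10 m/s²) = 28289 m
Total depth = 1420 m + 28289 m = 29709 m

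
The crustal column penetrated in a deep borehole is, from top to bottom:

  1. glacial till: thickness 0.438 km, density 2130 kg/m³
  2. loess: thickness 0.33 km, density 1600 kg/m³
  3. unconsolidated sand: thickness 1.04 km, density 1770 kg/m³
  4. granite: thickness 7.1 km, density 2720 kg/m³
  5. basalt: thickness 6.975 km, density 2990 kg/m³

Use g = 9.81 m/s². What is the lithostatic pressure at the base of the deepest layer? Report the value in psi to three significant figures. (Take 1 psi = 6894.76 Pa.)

61800 psi

glacial till: 2130 kg/m³ × 9.81 m/s² × 438 m = 9.152×10^6 Pa = 1327 psi
loess: 1600 kg/m³ × 9.81 m/s² × 330 m = 5.180×10^6 Pa = 751.2 psi
unconsolidated sand: 1770 kg/m³ × 9.81 m/s² × 1040 m = 1.806×10^7 Pa = 2619 psi
granite: 2720 kg/m³ × 9.81 m/s² × 7100 m = 1.895×10^8 Pa = 27478 psi
basalt: 2990 kg/m³ × 9.81 m/s² × 6975 m = 2.046×10^8 Pa = 29673 psi
Total = 1327 + 751.2 + 2619 + 27478 + 29673 = 61849 psi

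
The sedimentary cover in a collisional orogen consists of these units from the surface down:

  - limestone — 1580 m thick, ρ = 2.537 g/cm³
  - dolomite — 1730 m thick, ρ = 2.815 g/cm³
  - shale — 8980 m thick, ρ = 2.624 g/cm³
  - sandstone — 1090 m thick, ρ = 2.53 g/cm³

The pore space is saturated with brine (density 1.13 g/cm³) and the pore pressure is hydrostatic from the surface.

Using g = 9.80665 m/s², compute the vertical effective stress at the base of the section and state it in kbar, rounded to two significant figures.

2.0 kbar

Overburden (lithostatic) stress σ_v:
limestone: 2537 kg/m³ × 9.80665 m/s² × 1580 m = 3.931×10^7 Pa = 39.31 MPa
dolomite: 2815 kg/m³ × 9.80665 m/s² × 1730 m = 4.776×10^7 Pa = 47.76 MPa
shale: 2624 kg/m³ × 9.80665 m/s² × 8980 m = 2.311×10^8 Pa = 231.1 MPa
sandstone: 2530 kg/m³ × 9.80665 m/s² × 1090 m = 2.704×10^7 Pa = 27.04 MPa
Total = 39.31 + 47.76 + 231.1 + 27.04 = 345.19 MPa
Pore pressure P_p = 1130 kg/m³ × 9.80665 m/s² × 13380 m = 1.483×10^8 Pa = 148.3 MPa
Effective stress σ' = σ_v − P_p = 345.2 − 148.3 = 196.92 MPa = 1.9692 kbar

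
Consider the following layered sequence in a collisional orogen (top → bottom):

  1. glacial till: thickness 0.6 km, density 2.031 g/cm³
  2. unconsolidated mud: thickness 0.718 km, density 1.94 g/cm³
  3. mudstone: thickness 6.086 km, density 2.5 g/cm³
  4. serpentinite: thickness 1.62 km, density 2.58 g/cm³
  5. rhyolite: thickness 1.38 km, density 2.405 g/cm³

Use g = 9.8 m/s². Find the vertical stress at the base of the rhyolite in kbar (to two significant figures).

glacial till: 2031 kg/m³ × 9.8 m/s² × 600 m = 1.194×10^7 Pa = 0.1194 kbar
unconsolidated mud: 1940 kg/m³ × 9.8 m/s² × 718 m = 1.365×10^7 Pa = 0.1365 kbar
mudstone: 2500 kg/m³ × 9.8 m/s² × 6086 m = 1.491×10^8 Pa = 1.491 kbar
serpentinite: 2580 kg/m³ × 9.8 m/s² × 1620 m = 4.096×10^7 Pa = 0.4096 kbar
rhyolite: 2405 kg/m³ × 9.8 m/s² × 1380 m = 3.253×10^7 Pa = 0.3253 kbar
Total = 0.1194 + 0.1365 + 1.491 + 0.4096 + 0.3253 = 2.4819 kbar

2.5 kbar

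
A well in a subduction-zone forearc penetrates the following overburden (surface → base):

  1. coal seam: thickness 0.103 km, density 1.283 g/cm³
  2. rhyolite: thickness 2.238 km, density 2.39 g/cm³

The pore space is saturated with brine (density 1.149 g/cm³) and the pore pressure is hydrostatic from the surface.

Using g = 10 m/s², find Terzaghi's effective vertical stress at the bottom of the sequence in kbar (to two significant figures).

0.28 kbar

Overburden (lithostatic) stress σ_v:
coal seam: 1283 kg/m³ × 10 m/s² × 103 m = 1.321×10^6 Pa = 1.321 MPa
rhyolite: 2390 kg/m³ × 10 m/s² × 2238 m = 5.349×10^7 Pa = 53.49 MPa
Total = 1.321 + 53.49 = 54.810 MPa
Pore pressure P_p = 1149 kg/m³ × 10 m/s² × 2341 m = 2.690×10^7 Pa = 26.90 MPa
Effective stress σ' = σ_v − P_p = 54.81 − 26.90 = 27.912 MPa = 0.27912 kbar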